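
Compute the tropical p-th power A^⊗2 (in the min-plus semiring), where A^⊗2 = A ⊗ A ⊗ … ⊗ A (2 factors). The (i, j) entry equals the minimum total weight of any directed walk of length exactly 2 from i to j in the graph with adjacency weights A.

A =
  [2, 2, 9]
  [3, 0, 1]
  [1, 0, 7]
A^⊗2 =
  [4, 2, 3]
  [2, 0, 1]
  [3, 0, 1]

Each entry (A^⊗2)_ij equals the minimum over all length-2 walks i = v_0 → v_1 → … → v_2 = j of Σ_t A[v_t][v_{t+1}]. For example, for (i, j) = (0, 2) we minimise over 3 possible intermediate vertex sequences; the minimum is 3, attained along the walk 0 → 1 → 2.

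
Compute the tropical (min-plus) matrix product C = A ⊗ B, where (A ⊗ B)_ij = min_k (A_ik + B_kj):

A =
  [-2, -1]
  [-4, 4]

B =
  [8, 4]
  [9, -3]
A ⊗ B =
  [6, -4]
  [4, 0]

Apply the min-plus product entry-by-entry:
  C[0][0] = min over k of (A[0][0] + B[0][0] = -2 + 8 = 6, A[0][1] + B[1][0] = -1 + 9 = 8) = 6 (attained at k = 0)
  C[0][1] = min over k of (A[0][0] + B[0][1] = -2 + 4 = 2, A[0][1] + B[1][1] = -1 + -3 = -4) = -4 (attained at k = 1)
  C[1][0] = min over k of (A[1][0] + B[0][0] = -4 + 8 = 4, A[1][1] + B[1][0] = 4 + 9 = 13) = 4 (attained at k = 0)
  C[1][1] = min over k of (A[1][0] + B[0][1] = -4 + 4 = 0, A[1][1] + B[1][1] = 4 + -3 = 1) = 0 (attained at k = 0)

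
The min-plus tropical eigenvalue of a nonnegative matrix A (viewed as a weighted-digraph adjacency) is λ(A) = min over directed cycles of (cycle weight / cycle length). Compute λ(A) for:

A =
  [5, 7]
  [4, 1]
λ(A) = 1

Enumerate directed cycles and compute their means (weight / length). Sample:
  cycle 0 → 0: weight = 5, length = 1, mean = 5/1 ≈ 5.000
  cycle 1 → 1: weight = 1, length = 1, mean = 1/1 ≈ 1.000
  cycle 0 → 1 → 0: weight = 11, length = 2, mean = 11/2 ≈ 5.500
  cycle 1 → 0 → 1: weight = 11, length = 2, mean = 11/2 ≈ 5.500
Minimum mean = 1.000, attained e.g. along the cycle 1 → 1 with weight 1 and length 1. So λ(A) = 1/1 = 1.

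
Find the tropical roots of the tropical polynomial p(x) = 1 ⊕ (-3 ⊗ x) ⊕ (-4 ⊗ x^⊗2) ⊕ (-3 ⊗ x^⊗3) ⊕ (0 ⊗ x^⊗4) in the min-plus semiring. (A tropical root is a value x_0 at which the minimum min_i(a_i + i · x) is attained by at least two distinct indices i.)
Roots: {-3, -1, 1, 4}

Each tropical root is a break point of the lower envelope of the lines y = a_i + i · x (there are 5 lines, with slopes 0, 1, ..., 4). Only the lines that attain the minimum somewhere contribute to roots; other lines are dominated. Here the surviving (envelope) indices are i = 4, i = 3, i = 2, i = 1, i = 0.
Intersections between consecutive envelope lines give the roots: for adjacent envelope indices i < j the intersection is x = (a_i − a_j) / (j − i). Reading off the sorted break points: {-3, -1, 1, 4}.
Verification: at each break x_0, at least two indices attain the minimum of min_i(a_i + i · x_0).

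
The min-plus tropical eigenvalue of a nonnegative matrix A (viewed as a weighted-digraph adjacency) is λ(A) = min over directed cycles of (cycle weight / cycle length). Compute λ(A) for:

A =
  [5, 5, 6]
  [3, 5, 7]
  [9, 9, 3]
λ(A) = 3

Enumerate directed cycles and compute their means (weight / length). Sample:
  cycle 0 → 0: weight = 5, length = 1, mean = 5/1 ≈ 5.000
  cycle 1 → 1: weight = 5, length = 1, mean = 5/1 ≈ 5.000
  cycle 2 → 2: weight = 3, length = 1, mean = 3/1 ≈ 3.000
  cycle 0 → 1 → 0: weight = 8, length = 2, mean = 8/2 ≈ 4.000
  cycle 0 → 2 → 0: weight = 15, length = 2, mean = 15/2 ≈ 7.500
  cycle 1 → 0 → 1: weight = 8, length = 2, mean = 8/2 ≈ 4.000
Minimum mean = 3.000, attained e.g. along the cycle 2 → 2 with weight 3 and length 1. So λ(A) = 3/1 = 3.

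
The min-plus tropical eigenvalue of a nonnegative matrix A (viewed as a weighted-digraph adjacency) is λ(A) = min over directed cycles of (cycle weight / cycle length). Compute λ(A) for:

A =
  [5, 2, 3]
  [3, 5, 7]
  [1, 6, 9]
λ(A) = 2

Enumerate directed cycles and compute their means (weight / length). Sample:
  cycle 0 → 0: weight = 5, length = 1, mean = 5/1 ≈ 5.000
  cycle 1 → 1: weight = 5, length = 1, mean = 5/1 ≈ 5.000
  cycle 2 → 2: weight = 9, length = 1, mean = 9/1 ≈ 9.000
  cycle 0 → 1 → 0: weight = 5, length = 2, mean = 5/2 ≈ 2.500
  cycle 0 → 2 → 0: weight = 4, length = 2, mean = 4/2 ≈ 2.000
  cycle 1 → 0 → 1: weight = 5, length = 2, mean = 5/2 ≈ 2.500
Minimum mean = 2.000, attained e.g. along the cycle 0 → 2 → 0 with weight 4 and length 2. So λ(A) = 4/2 = 2.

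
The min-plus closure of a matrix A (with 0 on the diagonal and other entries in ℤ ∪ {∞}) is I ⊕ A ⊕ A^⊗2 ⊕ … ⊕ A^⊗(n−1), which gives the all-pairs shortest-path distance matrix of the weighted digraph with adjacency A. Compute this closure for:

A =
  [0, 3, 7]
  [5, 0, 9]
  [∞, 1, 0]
Closure =
  [0, 3, 7]
  [5, 0, 9]
  [6, 1, 0]

This is the Floyd-Warshall all-pairs shortest-path computation. For each intermediate vertex k = 0, 1, …, 2, update dist[i][j] ← min(dist[i][j], dist[i][k] + dist[k][j]). The final matrix gives, for each (i, j), the minimum total weight of any directed path from i to j (possibly empty when i = j).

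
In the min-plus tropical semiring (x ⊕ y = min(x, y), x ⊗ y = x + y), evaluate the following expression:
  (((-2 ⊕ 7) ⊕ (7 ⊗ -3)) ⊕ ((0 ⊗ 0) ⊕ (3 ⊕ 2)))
(((-2 ⊕ 7) ⊕ (7 ⊗ -3)) ⊕ ((0 ⊗ 0) ⊕ (3 ⊕ 2))) = -2

Expand innermost to outermost. Recall ⊕ takes the minimum of its arguments and ⊗ takes their sum. Working out the expression (((-2 ⊕ 7) ⊕ (7 ⊗ -3)) ⊕ ((0 ⊗ 0) ⊕ (3 ⊕ 2))) gives -2.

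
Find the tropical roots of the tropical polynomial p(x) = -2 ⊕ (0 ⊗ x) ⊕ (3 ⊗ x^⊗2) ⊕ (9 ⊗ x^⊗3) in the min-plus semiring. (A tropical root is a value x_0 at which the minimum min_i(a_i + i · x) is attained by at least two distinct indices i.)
Roots: {-6, -3, -2}

Each tropical root is a break point of the lower envelope of the lines y = a_i + i · x (there are 4 lines, with slopes 0, 1, ..., 3). Only the lines that attain the minimum somewhere contribute to roots; other lines are dominated. Here the surviving (envelope) indices are i = 3, i = 2, i = 1, i = 0.
Intersections between consecutive envelope lines give the roots: for adjacent envelope indices i < j the intersection is x = (a_i − a_j) / (j − i). Reading off the sorted break points: {-6, -3, -2}.
Verification: at each break x_0, at least two indices attain the minimum of min_i(a_i + i · x_0).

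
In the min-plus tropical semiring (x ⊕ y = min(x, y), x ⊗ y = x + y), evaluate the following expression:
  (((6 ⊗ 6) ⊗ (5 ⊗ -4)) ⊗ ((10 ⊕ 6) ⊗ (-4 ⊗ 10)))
(((6 ⊗ 6) ⊗ (5 ⊗ -4)) ⊗ ((10 ⊕ 6) ⊗ (-4 ⊗ 10))) = 25

Expand innermost to outermost. Recall ⊕ takes the minimum of its arguments and ⊗ takes their sum. Working out the expression (((6 ⊗ 6) ⊗ (5 ⊗ -4)) ⊗ ((10 ⊕ 6) ⊗ (-4 ⊗ 10))) gives 25.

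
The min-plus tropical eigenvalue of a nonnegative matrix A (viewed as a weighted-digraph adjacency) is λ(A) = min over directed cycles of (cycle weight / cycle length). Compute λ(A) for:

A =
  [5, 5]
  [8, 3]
λ(A) = 3

Enumerate directed cycles and compute their means (weight / length). Sample:
  cycle 0 → 0: weight = 5, length = 1, mean = 5/1 ≈ 5.000
  cycle 1 → 1: weight = 3, length = 1, mean = 3/1 ≈ 3.000
  cycle 0 → 1 → 0: weight = 13, length = 2, mean = 13/2 ≈ 6.500
  cycle 1 → 0 → 1: weight = 13, length = 2, mean = 13/2 ≈ 6.500
Minimum mean = 3.000, attained e.g. along the cycle 1 → 1 with weight 3 and length 1. So λ(A) = 3/1 = 3.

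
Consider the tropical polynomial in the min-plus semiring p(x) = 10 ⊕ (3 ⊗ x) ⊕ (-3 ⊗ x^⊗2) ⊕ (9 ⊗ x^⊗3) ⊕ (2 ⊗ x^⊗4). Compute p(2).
p(2) = 1

A tropical monomial a ⊗ x^⊗i evaluates to a + i · x. Evaluating each term at x = 2:
  Term 0 contributes 10 + 0 · 2 = 10
  Term 1 contributes 3 + 1 · 2 = 5
  Term 2 contributes -3 + 2 · 2 = 1
  Term 3 contributes 9 + 3 · 2 = 15
  Term 4 contributes 2 + 4 · 2 = 10
p(2) = ⊕ of these = min[10, 5, 1, 15, 10] = 1.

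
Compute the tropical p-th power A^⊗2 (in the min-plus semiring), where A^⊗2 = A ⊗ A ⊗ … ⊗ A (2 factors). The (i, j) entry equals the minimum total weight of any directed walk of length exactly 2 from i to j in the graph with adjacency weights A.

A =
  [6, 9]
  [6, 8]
A^⊗2 =
  [12, 15]
  [12, 15]

Each entry (A^⊗2)_ij equals the minimum over all length-2 walks i = v_0 → v_1 → … → v_2 = j of Σ_t A[v_t][v_{t+1}]. For example, for (i, j) = (0, 1) we minimise over 2 possible intermediate vertex sequences; the minimum is 15, attained along the walk 0 → 0 → 1.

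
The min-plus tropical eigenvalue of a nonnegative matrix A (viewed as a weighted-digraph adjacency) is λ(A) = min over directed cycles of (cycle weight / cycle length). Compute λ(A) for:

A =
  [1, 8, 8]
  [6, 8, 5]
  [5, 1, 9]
λ(A) = 1

Enumerate directed cycles and compute their means (weight / length). Sample:
  cycle 0 → 0: weight = 1, length = 1, mean = 1/1 ≈ 1.000
  cycle 1 → 1: weight = 8, length = 1, mean = 8/1 ≈ 8.000
  cycle 2 → 2: weight = 9, length = 1, mean = 9/1 ≈ 9.000
  cycle 0 → 1 → 0: weight = 14, length = 2, mean = 14/2 ≈ 7.000
  cycle 0 → 2 → 0: weight = 13, length = 2, mean = 13/2 ≈ 6.500
  cycle 1 → 0 → 1: weight = 14, length = 2, mean = 14/2 ≈ 7.000
Minimum mean = 1.000, attained e.g. along the cycle 0 → 0 with weight 1 and length 1. So λ(A) = 1/1 = 1.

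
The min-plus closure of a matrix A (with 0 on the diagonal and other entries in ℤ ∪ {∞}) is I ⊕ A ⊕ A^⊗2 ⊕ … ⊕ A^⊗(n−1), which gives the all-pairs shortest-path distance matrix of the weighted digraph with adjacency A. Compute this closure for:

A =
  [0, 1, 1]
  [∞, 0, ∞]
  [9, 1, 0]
Closure =
  [0, 1, 1]
  [∞, 0, ∞]
  [9, 1, 0]

This is the Floyd-Warshall all-pairs shortest-path computation. For each intermediate vertex k = 0, 1, …, 2, update dist[i][j] ← min(dist[i][j], dist[i][k] + dist[k][j]). The final matrix gives, for each (i, j), the minimum total weight of any directed path from i to j (possibly empty when i = j).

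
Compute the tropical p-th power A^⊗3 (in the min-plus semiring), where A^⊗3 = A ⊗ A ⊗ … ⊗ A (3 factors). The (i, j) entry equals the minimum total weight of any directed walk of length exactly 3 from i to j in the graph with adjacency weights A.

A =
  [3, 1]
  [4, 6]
A^⊗3 =
  [8, 6]
  [9, 8]

Each entry (A^⊗3)_ij equals the minimum over all length-3 walks i = v_0 → v_1 → … → v_3 = j of Σ_t A[v_t][v_{t+1}]. For example, for (i, j) = (0, 1) we minimise over 4 possible intermediate vertex sequences; the minimum is 6, attained along the walk 0 → 1 → 0 → 1.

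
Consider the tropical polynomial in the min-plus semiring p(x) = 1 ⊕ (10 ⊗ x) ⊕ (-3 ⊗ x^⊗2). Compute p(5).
p(5) = 1

A tropical monomial a ⊗ x^⊗i evaluates to a + i · x. Evaluating each term at x = 5:
  Term 0 contributes 1 + 0 · 5 = 1
  Term 1 contributes 10 + 1 · 5 = 15
  Term 2 contributes -3 + 2 · 5 = 7
p(5) = ⊕ of these = min[1, 15, 7] = 1.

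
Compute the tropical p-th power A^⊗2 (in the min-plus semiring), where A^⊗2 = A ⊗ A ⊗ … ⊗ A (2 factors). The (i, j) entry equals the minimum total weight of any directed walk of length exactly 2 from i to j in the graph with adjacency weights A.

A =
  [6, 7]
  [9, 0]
A^⊗2 =
  [12, 7]
  [9, 0]

Each entry (A^⊗2)_ij equals the minimum over all length-2 walks i = v_0 → v_1 → … → v_2 = j of Σ_t A[v_t][v_{t+1}]. For example, for (i, j) = (0, 1) we minimise over 2 possible intermediate vertex sequences; the minimum is 7, attained along the walk 0 → 1 → 1.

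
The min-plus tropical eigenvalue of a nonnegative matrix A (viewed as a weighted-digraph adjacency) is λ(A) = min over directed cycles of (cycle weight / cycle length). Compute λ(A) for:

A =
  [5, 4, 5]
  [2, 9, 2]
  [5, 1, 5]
λ(A) = 3/2

Enumerate directed cycles and compute their means (weight / length). Sample:
  cycle 0 → 0: weight = 5, length = 1, mean = 5/1 ≈ 5.000
  cycle 1 → 1: weight = 9, length = 1, mean = 9/1 ≈ 9.000
  cycle 2 → 2: weight = 5, length = 1, mean = 5/1 ≈ 5.000
  cycle 0 → 1 → 0: weight = 6, length = 2, mean = 6/2 ≈ 3.000
  cycle 0 → 2 → 0: weight = 10, length = 2, mean = 10/2 ≈ 5.000
  cycle 1 → 0 → 1: weight = 6, length = 2, mean = 6/2 ≈ 3.000
Minimum mean = 1.500, attained e.g. along the cycle 1 → 2 → 1 with weight 3 and length 2. So λ(A) = 3/2 = 3/2.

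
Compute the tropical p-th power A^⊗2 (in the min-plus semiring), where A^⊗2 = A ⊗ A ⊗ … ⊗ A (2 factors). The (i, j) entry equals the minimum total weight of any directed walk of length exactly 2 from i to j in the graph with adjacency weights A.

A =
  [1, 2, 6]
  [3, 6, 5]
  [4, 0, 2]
A^⊗2 =
  [2, 3, 7]
  [4, 5, 7]
  [3, 2, 4]

Each entry (A^⊗2)_ij equals the minimum over all length-2 walks i = v_0 → v_1 → … → v_2 = j of Σ_t A[v_t][v_{t+1}]. For example, for (i, j) = (0, 2) we minimise over 3 possible intermediate vertex sequences; the minimum is 7, attained along the walk 0 → 0 → 2.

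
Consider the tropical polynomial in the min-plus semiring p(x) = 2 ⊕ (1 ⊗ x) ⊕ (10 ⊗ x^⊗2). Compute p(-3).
p(-3) = -2

A tropical monomial a ⊗ x^⊗i evaluates to a + i · x. Evaluating each term at x = -3:
  Term 0 contributes 2 + 0 · -3 = 2
  Term 1 contributes 1 + 1 · -3 = -2
  Term 2 contributes 10 + 2 · -3 = 4
p(-3) = ⊕ of these = min[2, -2, 4] = -2.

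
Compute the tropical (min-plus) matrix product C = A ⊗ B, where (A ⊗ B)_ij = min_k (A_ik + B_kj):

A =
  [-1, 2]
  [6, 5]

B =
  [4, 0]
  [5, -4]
A ⊗ B =
  [3, -2]
  [10, 1]

Apply the min-plus product entry-by-entry:
  C[0][0] = min over k of (A[0][0] + B[0][0] = -1 + 4 = 3, A[0][1] + B[1][0] = 2 + 5 = 7) = 3 (attained at k = 0)
  C[0][1] = min over k of (A[0][0] + B[0][1] = -1 + 0 = -1, A[0][1] + B[1][1] = 2 + -4 = -2) = -2 (attained at k = 1)
  C[1][0] = min over k of (A[1][0] + B[0][0] = 6 + 4 = 10, A[1][1] + B[1][0] = 5 + 5 = 10) = 10 (attained at k = 0)
  C[1][1] = min over k of (A[1][0] + B[0][1] = 6 + 0 = 6, A[1][1] + B[1][1] = 5 + -4 = 1) = 1 (attained at k = 1)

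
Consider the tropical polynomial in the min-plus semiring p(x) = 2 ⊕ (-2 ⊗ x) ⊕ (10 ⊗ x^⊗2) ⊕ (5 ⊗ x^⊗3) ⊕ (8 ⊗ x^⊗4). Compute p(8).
p(8) = 2

A tropical monomial a ⊗ x^⊗i evaluates to a + i · x. Evaluating each term at x = 8:
  Term 0 contributes 2 + 0 · 8 = 2
  Term 1 contributes -2 + 1 · 8 = 6
  Term 2 contributes 10 + 2 · 8 = 26
  Term 3 contributes 5 + 3 · 8 = 29
  Term 4 contributes 8 + 4 · 8 = 40
p(8) = ⊕ of these = min[2, 6, 26, 29, 40] = 2.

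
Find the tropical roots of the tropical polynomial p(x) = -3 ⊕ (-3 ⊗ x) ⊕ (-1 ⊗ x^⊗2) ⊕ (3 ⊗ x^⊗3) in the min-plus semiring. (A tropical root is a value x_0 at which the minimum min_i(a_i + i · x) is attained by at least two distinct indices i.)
Roots: {-4, -2, 0}

Each tropical root is a break point of the lower envelope of the lines y = a_i + i · x (there are 4 lines, with slopes 0, 1, ..., 3). Only the lines that attain the minimum somewhere contribute to roots; other lines are dominated. Here the surviving (envelope) indices are i = 3, i = 2, i = 1, i = 0.
Intersections between consecutive envelope lines give the roots: for adjacent envelope indices i < j the intersection is x = (a_i − a_j) / (j − i). Reading off the sorted break points: {-4, -2, 0}.
Verification: at each break x_0, at least two indices attain the minimum of min_i(a_i + i · x_0).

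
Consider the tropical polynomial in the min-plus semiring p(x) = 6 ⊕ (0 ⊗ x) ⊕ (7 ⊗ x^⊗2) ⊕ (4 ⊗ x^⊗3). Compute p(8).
p(8) = 6

A tropical monomial a ⊗ x^⊗i evaluates to a + i · x. Evaluating each term at x = 8:
  Term 0 contributes 6 + 0 · 8 = 6
  Term 1 contributes 0 + 1 · 8 = 8
  Term 2 contributes 7 + 2 · 8 = 23
  Term 3 contributes 4 + 3 · 8 = 28
p(8) = ⊕ of these = min[6, 8, 23, 28] = 6.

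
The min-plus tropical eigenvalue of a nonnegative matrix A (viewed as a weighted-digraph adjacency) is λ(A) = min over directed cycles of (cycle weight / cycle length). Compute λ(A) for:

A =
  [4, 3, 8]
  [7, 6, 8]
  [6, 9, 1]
λ(A) = 1

Enumerate directed cycles and compute their means (weight / length). Sample:
  cycle 0 → 0: weight = 4, length = 1, mean = 4/1 ≈ 4.000
  cycle 1 → 1: weight = 6, length = 1, mean = 6/1 ≈ 6.000
  cycle 2 → 2: weight = 1, length = 1, mean = 1/1 ≈ 1.000
  cycle 0 → 1 → 0: weight = 10, length = 2, mean = 10/2 ≈ 5.000
  cycle 0 → 2 → 0: weight = 14, length = 2, mean = 14/2 ≈ 7.000
  cycle 1 → 0 → 1: weight = 10, length = 2, mean = 10/2 ≈ 5.000
Minimum mean = 1.000, attained e.g. along the cycle 2 → 2 with weight 1 and length 1. So λ(A) = 1/1 = 1.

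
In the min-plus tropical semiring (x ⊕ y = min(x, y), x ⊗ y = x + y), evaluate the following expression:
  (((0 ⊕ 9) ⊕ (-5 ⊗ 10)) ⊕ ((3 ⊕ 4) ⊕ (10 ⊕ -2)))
(((0 ⊕ 9) ⊕ (-5 ⊗ 10)) ⊕ ((3 ⊕ 4) ⊕ (10 ⊕ -2))) = -2

Expand innermost to outermost. Recall ⊕ takes the minimum of its arguments and ⊗ takes their sum. Working out the expression (((0 ⊕ 9) ⊕ (-5 ⊗ 10)) ⊕ ((3 ⊕ 4) ⊕ (10 ⊕ -2))) gives -2.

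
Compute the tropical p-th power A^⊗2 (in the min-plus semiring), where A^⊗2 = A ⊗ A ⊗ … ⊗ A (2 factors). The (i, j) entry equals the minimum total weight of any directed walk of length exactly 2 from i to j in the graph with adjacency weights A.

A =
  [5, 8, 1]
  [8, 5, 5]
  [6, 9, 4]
A^⊗2 =
  [7, 10, 5]
  [11, 10, 9]
  [10, 13, 7]

Each entry (A^⊗2)_ij equals the minimum over all length-2 walks i = v_0 → v_1 → … → v_2 = j of Σ_t A[v_t][v_{t+1}]. For example, for (i, j) = (0, 2) we minimise over 3 possible intermediate vertex sequences; the minimum is 5, attained along the walk 0 → 2 → 2.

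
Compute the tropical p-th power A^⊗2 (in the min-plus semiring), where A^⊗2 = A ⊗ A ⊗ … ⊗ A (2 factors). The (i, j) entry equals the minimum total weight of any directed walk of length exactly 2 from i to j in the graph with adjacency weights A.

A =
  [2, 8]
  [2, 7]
A^⊗2 =
  [4, 10]
  [4, 10]

Each entry (A^⊗2)_ij equals the minimum over all length-2 walks i = v_0 → v_1 → … → v_2 = j of Σ_t A[v_t][v_{t+1}]. For example, for (i, j) = (0, 1) we minimise over 2 possible intermediate vertex sequences; the minimum is 10, attained along the walk 0 → 0 → 1.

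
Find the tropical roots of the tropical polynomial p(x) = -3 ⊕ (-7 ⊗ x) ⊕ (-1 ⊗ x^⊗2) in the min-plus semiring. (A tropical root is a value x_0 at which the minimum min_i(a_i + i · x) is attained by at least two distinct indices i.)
Roots: {-6, 4}

Each tropical root is a break point of the lower envelope of the lines y = a_i + i · x (there are 3 lines, with slopes 0, 1, ..., 2). Only the lines that attain the minimum somewhere contribute to roots; other lines are dominated. Here the surviving (envelope) indices are i = 2, i = 1, i = 0.
Intersections between consecutive envelope lines give the roots: for adjacent envelope indices i < j the intersection is x = (a_i − a_j) / (j − i). Reading off the sorted break points: {-6, 4}.
Verification: at each break x_0, at least two indices attain the minimum of min_i(a_i + i · x_0).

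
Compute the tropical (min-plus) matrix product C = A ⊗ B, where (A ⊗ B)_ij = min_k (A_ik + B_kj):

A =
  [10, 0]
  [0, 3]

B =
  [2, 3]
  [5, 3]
A ⊗ B =
  [5, 3]
  [2, 3]

Apply the min-plus product entry-by-entry:
  C[0][0] = min over k of (A[0][0] + B[0][0] = 10 + 2 = 12, A[0][1] + B[1][0] = 0 + 5 = 5) = 5 (attained at k = 1)
  C[0][1] = min over k of (A[0][0] + B[0][1] = 10 + 3 = 13, A[0][1] + B[1][1] = 0 + 3 = 3) = 3 (attained at k = 1)
  C[1][0] = min over k of (A[1][0] + B[0][0] = 0 + 2 = 2, A[1][1] + B[1][0] = 3 + 5 = 8) = 2 (attained at k = 0)
  C[1][1] = min over k of (A[1][0] + B[0][1] = 0 + 3 = 3, A[1][1] + B[1][1] = 3 + 3 = 6) = 3 (attained at k = 0)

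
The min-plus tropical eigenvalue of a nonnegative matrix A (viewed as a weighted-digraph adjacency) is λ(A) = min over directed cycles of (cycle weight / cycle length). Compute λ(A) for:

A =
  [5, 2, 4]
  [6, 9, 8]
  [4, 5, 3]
λ(A) = 3

Enumerate directed cycles and compute their means (weight / length). Sample:
  cycle 0 → 0: weight = 5, length = 1, mean = 5/1 ≈ 5.000
  cycle 1 → 1: weight = 9, length = 1, mean = 9/1 ≈ 9.000
  cycle 2 → 2: weight = 3, length = 1, mean = 3/1 ≈ 3.000
  cycle 0 → 1 → 0: weight = 8, length = 2, mean = 8/2 ≈ 4.000
  cycle 0 → 2 → 0: weight = 8, length = 2, mean = 8/2 ≈ 4.000
  cycle 1 → 0 → 1: weight = 8, length = 2, mean = 8/2 ≈ 4.000
Minimum mean = 3.000, attained e.g. along the cycle 2 → 2 with weight 3 and length 1. So λ(A) = 3/1 = 3.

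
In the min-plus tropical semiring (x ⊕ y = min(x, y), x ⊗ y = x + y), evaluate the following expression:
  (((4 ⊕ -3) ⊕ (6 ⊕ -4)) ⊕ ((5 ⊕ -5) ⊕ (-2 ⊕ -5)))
(((4 ⊕ -3) ⊕ (6 ⊕ -4)) ⊕ ((5 ⊕ -5) ⊕ (-2 ⊕ -5))) = -5

Expand innermost to outermost. Recall ⊕ takes the minimum of its arguments and ⊗ takes their sum. Working out the expression (((4 ⊕ -3) ⊕ (6 ⊕ -4)) ⊕ ((5 ⊕ -5) ⊕ (-2 ⊕ -5))) gives -5.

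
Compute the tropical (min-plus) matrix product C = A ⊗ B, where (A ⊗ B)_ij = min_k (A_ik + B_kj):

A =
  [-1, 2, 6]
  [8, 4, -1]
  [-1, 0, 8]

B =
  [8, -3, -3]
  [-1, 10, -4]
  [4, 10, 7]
A ⊗ B =
  [1, -4, -4]
  [3, 5, 0]
  [-1, -4, -4]

Apply the min-plus product entry-by-entry:
  C[0][0] = min over k of (A[0][0] + B[0][0] = -1 + 8 = 7, A[0][1] + B[1][0] = 2 + -1 = 1, A[0][2] + B[2][0] = 6 + 4 = 10) = 1 (attained at k = 1)
  C[0][1] = min over k of (A[0][0] + B[0][1] = -1 + -3 = -4, A[0][1] + B[1][1] = 2 + 10 = 12, A[0][2] + B[2][1] = 6 + 10 = 16) = -4 (attained at k = 0)
  C[0][2] = min over k of (A[0][0] + B[0][2] = -1 + -3 = -4, A[0][1] + B[1][2] = 2 + -4 = -2, A[0][2] + B[2][2] = 6 + 7 = 13) = -4 (attained at k = 0)
  C[1][0] = min over k of (A[1][0] + B[0][0] = 8 + 8 = 16, A[1][1] + B[1][0] = 4 + -1 = 3, A[1][2] + B[2][0] = -1 + 4 = 3) = 3 (attained at k = 1)
  C[1][1] = min over k of (A[1][0] + B[0][1] = 8 + -3 = 5, A[1][1] + B[1][1] = 4 + 10 = 14, A[1][2] + B[2][1] = -1 + 10 = 9) = 5 (attained at k = 0)
  C[1][2] = min over k of (A[1][0] + B[0][2] = 8 + -3 = 5, A[1][1] + B[1][2] = 4 + -4 = 0, A[1][2] + B[2][2] = -1 + 7 = 6) = 0 (attained at k = 1)
  C[2][0] = min over k of (A[2][0] + B[0][0] = -1 + 8 = 7, A[2][1] + B[1][0] = 0 + -1 = -1, A[2][2] + B[2][0] = 8 + 4 = 12) = -1 (attained at k = 1)
  C[2][1] = min over k of (A[2][0] + B[0][1] = -1 + -3 = -4, A[2][1] + B[1][1] = 0 + 10 = 10, A[2][2] + B[2][1] = 8 + 10 = 18) = -4 (attained at k = 0)
  C[2][2] = min over k of (A[2][0] + B[0][2] = -1 + -3 = -4, A[2][1] + B[1][2] = 0 + -4 = -4, A[2][2] + B[2][2] = 8 + 7 = 15) = -4 (attained at k = 0)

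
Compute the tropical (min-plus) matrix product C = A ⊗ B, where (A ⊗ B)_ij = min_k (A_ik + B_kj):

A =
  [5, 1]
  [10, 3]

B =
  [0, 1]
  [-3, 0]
A ⊗ B =
  [-2, 1]
  [0, 3]

Apply the min-plus product entry-by-entry:
  C[0][0] = min over k of (A[0][0] + B[0][0] = 5 + 0 = 5, A[0][1] + B[1][0] = 1 + -3 = -2) = -2 (attained at k = 1)
  C[0][1] = min over k of (A[0][0] + B[0][1] = 5 + 1 = 6, A[0][1] + B[1][1] = 1 + 0 = 1) = 1 (attained at k = 1)
  C[1][0] = min over k of (A[1][0] + B[0][0] = 10 + 0 = 10, A[1][1] + B[1][0] = 3 + -3 = 0) = 0 (attained at k = 1)
  C[1][1] = min over k of (A[1][0] + B[0][1] = 10 + 1 = 11, A[1][1] + B[1][1] = 3 + 0 = 3) = 3 (attained at k = 1)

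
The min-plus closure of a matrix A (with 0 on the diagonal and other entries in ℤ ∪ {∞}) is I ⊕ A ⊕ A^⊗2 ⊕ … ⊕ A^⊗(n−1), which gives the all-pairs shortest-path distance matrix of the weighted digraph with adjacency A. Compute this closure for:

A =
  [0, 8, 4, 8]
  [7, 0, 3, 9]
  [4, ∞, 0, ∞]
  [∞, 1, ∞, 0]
Closure =
  [0, 8, 4, 8]
  [7, 0, 3, 9]
  [4, 12, 0, 12]
  [8, 1, 4, 0]

This is the Floyd-Warshall all-pairs shortest-path computation. For each intermediate vertex k = 0, 1, …, 3, update dist[i][j] ← min(dist[i][j], dist[i][k] + dist[k][j]). The final matrix gives, for each (i, j), the minimum total weight of any directed path from i to j (possibly empty when i = j).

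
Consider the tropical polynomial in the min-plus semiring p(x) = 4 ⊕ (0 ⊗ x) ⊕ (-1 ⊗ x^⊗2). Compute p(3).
p(3) = 3

A tropical monomial a ⊗ x^⊗i evaluates to a + i · x. Evaluating each term at x = 3:
  Term 0 contributes 4 + 0 · 3 = 4
  Term 1 contributes 0 + 1 · 3 = 3
  Term 2 contributes -1 + 2 · 3 = 5
p(3) = ⊕ of these = min[4, 3, 5] = 3.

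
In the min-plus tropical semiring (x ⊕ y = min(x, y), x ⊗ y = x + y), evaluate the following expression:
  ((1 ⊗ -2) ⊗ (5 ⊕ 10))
((1 ⊗ -2) ⊗ (5 ⊕ 10)) = 4

Expand innermost to outermost. Recall ⊕ takes the minimum of its arguments and ⊗ takes their sum. Working out the expression ((1 ⊗ -2) ⊗ (5 ⊕ 10)) gives 4.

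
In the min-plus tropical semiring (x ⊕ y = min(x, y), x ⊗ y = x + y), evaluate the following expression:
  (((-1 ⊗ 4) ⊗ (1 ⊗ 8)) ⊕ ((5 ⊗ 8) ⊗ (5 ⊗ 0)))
(((-1 ⊗ 4) ⊗ (1 ⊗ 8)) ⊕ ((5 ⊗ 8) ⊗ (5 ⊗ 0))) = 12

Expand innermost to outermost. Recall ⊕ takes the minimum of its arguments and ⊗ takes their sum. Working out the expression (((-1 ⊗ 4) ⊗ (1 ⊗ 8)) ⊕ ((5 ⊗ 8) ⊗ (5 ⊗ 0))) gives 12.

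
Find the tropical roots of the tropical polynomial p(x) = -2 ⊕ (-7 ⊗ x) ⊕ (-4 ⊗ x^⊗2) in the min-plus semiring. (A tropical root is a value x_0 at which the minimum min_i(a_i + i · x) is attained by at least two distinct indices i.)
Roots: {-3, 5}

Each tropical root is a break point of the lower envelope of the lines y = a_i + i · x (there are 3 lines, with slopes 0, 1, ..., 2). Only the lines that attain the minimum somewhere contribute to roots; other lines are dominated. Here the surviving (envelope) indices are i = 2, i = 1, i = 0.
Intersections between consecutive envelope lines give the roots: for adjacent envelope indices i < j the intersection is x = (a_i − a_j) / (j − i). Reading off the sorted break points: {-3, 5}.
Verification: at each break x_0, at least two indices attain the minimum of min_i(a_i + i · x_0).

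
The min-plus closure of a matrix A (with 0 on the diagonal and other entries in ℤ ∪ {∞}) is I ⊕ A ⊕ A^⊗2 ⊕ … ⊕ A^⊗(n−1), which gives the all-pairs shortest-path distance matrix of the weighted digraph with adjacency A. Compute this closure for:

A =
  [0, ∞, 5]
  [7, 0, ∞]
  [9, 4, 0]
Closure =
  [0, 9, 5]
  [7, 0, 12]
  [9, 4, 0]

This is the Floyd-Warshall all-pairs shortest-path computation. For each intermediate vertex k = 0, 1, …, 2, update dist[i][j] ← min(dist[i][j], dist[i][k] + dist[k][j]). The final matrix gives, for each (i, j), the minimum total weight of any directed path from i to j (possibly empty when i = j).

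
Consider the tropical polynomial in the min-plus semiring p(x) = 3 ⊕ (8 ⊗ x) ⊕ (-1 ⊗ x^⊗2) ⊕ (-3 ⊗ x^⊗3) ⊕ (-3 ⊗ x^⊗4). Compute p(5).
p(5) = 3

A tropical monomial a ⊗ x^⊗i evaluates to a + i · x. Evaluating each term at x = 5:
  Term 0 contributes 3 + 0 · 5 = 3
  Term 1 contributes 8 + 1 · 5 = 13
  Term 2 contributes -1 + 2 · 5 = 9
  Term 3 contributes -3 + 3 · 5 = 12
  Term 4 contributes -3 + 4 · 5 = 17
p(5) = ⊕ of these = min[3, 13, 9, 12, 17] = 3.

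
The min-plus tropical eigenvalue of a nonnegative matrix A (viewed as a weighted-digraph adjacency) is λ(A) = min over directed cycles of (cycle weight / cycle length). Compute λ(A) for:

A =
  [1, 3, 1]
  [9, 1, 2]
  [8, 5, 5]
λ(A) = 1

Enumerate directed cycles and compute their means (weight / length). Sample:
  cycle 0 → 0: weight = 1, length = 1, mean = 1/1 ≈ 1.000
  cycle 1 → 1: weight = 1, length = 1, mean = 1/1 ≈ 1.000
  cycle 2 → 2: weight = 5, length = 1, mean = 5/1 ≈ 5.000
  cycle 0 → 1 → 0: weight = 12, length = 2, mean = 12/2 ≈ 6.000
  cycle 0 → 2 → 0: weight = 9, length = 2, mean = 9/2 ≈ 4.500
  cycle 1 → 0 → 1: weight = 12, length = 2, mean = 12/2 ≈ 6.000
Minimum mean = 1.000, attained e.g. along the cycle 0 → 0 with weight 1 and length 1. So λ(A) = 1/1 = 1.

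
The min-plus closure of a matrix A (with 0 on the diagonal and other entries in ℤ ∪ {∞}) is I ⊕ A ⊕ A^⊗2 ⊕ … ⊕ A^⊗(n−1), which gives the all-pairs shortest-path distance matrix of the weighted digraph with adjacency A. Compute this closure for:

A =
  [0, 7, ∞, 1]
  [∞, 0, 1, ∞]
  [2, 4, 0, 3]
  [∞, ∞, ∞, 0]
Closure =
  [0, 7, 8, 1]
  [3, 0, 1, 4]
  [2, 4, 0, 3]
  [∞, ∞, ∞, 0]

This is the Floyd-Warshall all-pairs shortest-path computation. For each intermediate vertex k = 0, 1, …, 3, update dist[i][j] ← min(dist[i][j], dist[i][k] + dist[k][j]). The final matrix gives, for each (i, j), the minimum total weight of any directed path from i to j (possibly empty when i = j).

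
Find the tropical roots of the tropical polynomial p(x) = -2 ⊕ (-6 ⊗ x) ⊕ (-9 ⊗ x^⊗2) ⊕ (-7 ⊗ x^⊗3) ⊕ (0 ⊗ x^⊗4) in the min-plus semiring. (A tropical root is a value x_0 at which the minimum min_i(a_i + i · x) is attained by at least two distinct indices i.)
Roots: {-7, -2, 3, 4}

Each tropical root is a break point of the lower envelope of the lines y = a_i + i · x (there are 5 lines, with slopes 0, 1, ..., 4). Only the lines that attain the minimum somewhere contribute to roots; other lines are dominated. Here the surviving (envelope) indices are i = 4, i = 3, i = 2, i = 1, i = 0.
Intersections between consecutive envelope lines give the roots: for adjacent envelope indices i < j the intersection is x = (a_i − a_j) / (j − i). Reading off the sorted break points: {-7, -2, 3, 4}.
Verification: at each break x_0, at least two indices attain the minimum of min_i(a_i + i · x_0).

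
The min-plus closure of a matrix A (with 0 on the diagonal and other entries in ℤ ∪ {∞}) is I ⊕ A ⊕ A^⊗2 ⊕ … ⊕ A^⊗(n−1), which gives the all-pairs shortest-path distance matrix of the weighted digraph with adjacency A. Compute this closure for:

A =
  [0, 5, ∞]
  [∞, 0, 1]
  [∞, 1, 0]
Closure =
  [0, 5, 6]
  [∞, 0, 1]
  [∞, 1, 0]

This is the Floyd-Warshall all-pairs shortest-path computation. For each intermediate vertex k = 0, 1, …, 2, update dist[i][j] ← min(dist[i][j], dist[i][k] + dist[k][j]). The final matrix gives, for each (i, j), the minimum total weight of any directed path from i to j (possibly empty when i = j).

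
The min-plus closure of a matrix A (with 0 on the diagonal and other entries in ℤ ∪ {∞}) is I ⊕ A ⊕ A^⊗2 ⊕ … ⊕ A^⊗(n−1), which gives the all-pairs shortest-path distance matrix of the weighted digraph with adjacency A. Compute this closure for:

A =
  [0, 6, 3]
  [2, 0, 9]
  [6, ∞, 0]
Closure =
  [0, 6, 3]
  [2, 0, 5]
  [6, 12, 0]

This is the Floyd-Warshall all-pairs shortest-path computation. For each intermediate vertex k = 0, 1, …, 2, update dist[i][j] ← min(dist[i][j], dist[i][k] + dist[k][j]). The final matrix gives, for each (i, j), the minimum total weight of any directed path from i to j (possibly empty when i = j).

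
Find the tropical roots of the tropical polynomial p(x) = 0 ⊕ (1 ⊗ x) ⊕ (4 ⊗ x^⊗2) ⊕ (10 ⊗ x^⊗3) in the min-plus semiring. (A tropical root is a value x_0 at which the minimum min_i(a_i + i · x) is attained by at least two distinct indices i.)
Roots: {-6, -3, -1}

Each tropical root is a break point of the lower envelope of the lines y = a_i + i · x (there are 4 lines, with slopes 0, 1, ..., 3). Only the lines that attain the minimum somewhere contribute to roots; other lines are dominated. Here the surviving (envelope) indices are i = 3, i = 2, i = 1, i = 0.
Intersections between consecutive envelope lines give the roots: for adjacent envelope indices i < j the intersection is x = (a_i − a_j) / (j − i). Reading off the sorted break points: {-6, -3, -1}.
Verification: at each break x_0, at least two indices attain the minimum of min_i(a_i + i · x_0).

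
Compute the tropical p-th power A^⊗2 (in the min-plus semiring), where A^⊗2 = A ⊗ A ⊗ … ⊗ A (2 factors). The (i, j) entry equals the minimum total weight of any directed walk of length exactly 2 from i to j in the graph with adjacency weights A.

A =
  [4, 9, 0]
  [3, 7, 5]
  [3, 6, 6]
A^⊗2 =
  [3, 6, 4]
  [7, 11, 3]
  [7, 12, 3]

Each entry (A^⊗2)_ij equals the minimum over all length-2 walks i = v_0 → v_1 → … → v_2 = j of Σ_t A[v_t][v_{t+1}]. For example, for (i, j) = (0, 2) we minimise over 3 possible intermediate vertex sequences; the minimum is 4, attained along the walk 0 → 0 → 2.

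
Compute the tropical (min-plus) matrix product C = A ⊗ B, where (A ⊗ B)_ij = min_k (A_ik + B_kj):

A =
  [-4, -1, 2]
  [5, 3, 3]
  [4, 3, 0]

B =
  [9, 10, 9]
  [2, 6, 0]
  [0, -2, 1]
A ⊗ B =
  [1, 0, -1]
  [3, 1, 3]
  [0, -2, 1]

Apply the min-plus product entry-by-entry:
  C[0][0] = min over k of (A[0][0] + B[0][0] = -4 + 9 = 5, A[0][1] + B[1][0] = -1 + 2 = 1, A[0][2] + B[2][0] = 2 + 0 = 2) = 1 (attained at k = 1)
  C[0][1] = min over k of (A[0][0] + B[0][1] = -4 + 10 = 6, A[0][1] + B[1][1] = -1 + 6 = 5, A[0][2] + B[2][1] = 2 + -2 = 0) = 0 (attained at k = 2)
  C[0][2] = min over k of (A[0][0] + B[0][2] = -4 + 9 = 5, A[0][1] + B[1][2] = -1 + 0 = -1, A[0][2] + B[2][2] = 2 + 1 = 3) = -1 (attained at k = 1)
  C[1][0] = min over k of (A[1][0] + B[0][0] = 5 + 9 = 14, A[1][1] + B[1][0] = 3 + 2 = 5, A[1][2] + B[2][0] = 3 + 0 = 3) = 3 (attained at k = 2)
  C[1][1] = min over k of (A[1][0] + B[0][1] = 5 + 10 = 15, A[1][1] + B[1][1] = 3 + 6 = 9, A[1][2] + B[2][1] = 3 + -2 = 1) = 1 (attained at k = 2)
  C[1][2] = min over k of (A[1][0] + B[0][2] = 5 + 9 = 14, A[1][1] + B[1][2] = 3 + 0 = 3, A[1][2] + B[2][2] = 3 + 1 = 4) = 3 (attained at k = 1)
  C[2][0] = min over k of (A[2][0] + B[0][0] = 4 + 9 = 13, A[2][1] + B[1][0] = 3 + 2 = 5, A[2][2] + B[2][0] = 0 + 0 = 0) = 0 (attained at k = 2)
  C[2][1] = min over k of (A[2][0] + B[0][1] = 4 + 10 = 14, A[2][1] + B[1][1] = 3 + 6 = 9, A[2][2] + B[2][1] = 0 + -2 = -2) = -2 (attained at k = 2)
  C[2][2] = min over k of (A[2][0] + B[0][2] = 4 + 9 = 13, A[2][1] + B[1][2] = 3 + 0 = 3, A[2][2] + B[2][2] = 0 + 1 = 1) = 1 (attained at k = 2)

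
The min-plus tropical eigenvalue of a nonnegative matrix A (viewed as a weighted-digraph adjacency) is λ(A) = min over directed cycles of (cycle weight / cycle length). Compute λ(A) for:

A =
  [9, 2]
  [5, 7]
λ(A) = 7/2

Enumerate directed cycles and compute their means (weight / length). Sample:
  cycle 0 → 0: weight = 9, length = 1, mean = 9/1 ≈ 9.000
  cycle 1 → 1: weight = 7, length = 1, mean = 7/1 ≈ 7.000
  cycle 0 → 1 → 0: weight = 7, length = 2, mean = 7/2 ≈ 3.500
  cycle 1 → 0 → 1: weight = 7, length = 2, mean = 7/2 ≈ 3.500
Minimum mean = 3.500, attained e.g. along the cycle 0 → 1 → 0 with weight 7 and length 2. So λ(A) = 7/2 = 7/2.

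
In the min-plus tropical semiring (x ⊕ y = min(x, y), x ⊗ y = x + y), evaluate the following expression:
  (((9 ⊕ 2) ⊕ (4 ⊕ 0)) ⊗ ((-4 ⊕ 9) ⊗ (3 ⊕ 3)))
(((9 ⊕ 2) ⊕ (4 ⊕ 0)) ⊗ ((-4 ⊕ 9) ⊗ (3 ⊕ 3))) = -1

Expand innermost to outermost. Recall ⊕ takes the minimum of its arguments and ⊗ takes their sum. Working out the expression (((9 ⊕ 2) ⊕ (4 ⊕ 0)) ⊗ ((-4 ⊕ 9) ⊗ (3 ⊕ 3))) gives -1.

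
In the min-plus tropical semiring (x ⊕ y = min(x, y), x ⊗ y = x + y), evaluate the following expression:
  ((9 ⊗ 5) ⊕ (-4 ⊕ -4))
((9 ⊗ 5) ⊕ (-4 ⊕ -4)) = -4

Expand innermost to outermost. Recall ⊕ takes the minimum of its arguments and ⊗ takes their sum. Working out the expression ((9 ⊗ 5) ⊕ (-4 ⊕ -4)) gives -4.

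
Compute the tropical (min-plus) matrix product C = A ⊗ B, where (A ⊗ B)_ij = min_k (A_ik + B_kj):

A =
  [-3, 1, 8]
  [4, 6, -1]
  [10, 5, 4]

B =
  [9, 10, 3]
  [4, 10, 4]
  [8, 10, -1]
A ⊗ B =
  [5, 7, 0]
  [7, 9, -2]
  [9, 14, 3]

Apply the min-plus product entry-by-entry:
  C[0][0] = min over k of (A[0][0] + B[0][0] = -3 + 9 = 6, A[0][1] + B[1][0] = 1 + 4 = 5, A[0][2] + B[2][0] = 8 + 8 = 16) = 5 (attained at k = 1)
  C[0][1] = min over k of (A[0][0] + B[0][1] = -3 + 10 = 7, A[0][1] + B[1][1] = 1 + 10 = 11, A[0][2] + B[2][1] = 8 + 10 = 18) = 7 (attained at k = 0)
  C[0][2] = min over k of (A[0][0] + B[0][2] = -3 + 3 = 0, A[0][1] + B[1][2] = 1 + 4 = 5, A[0][2] + B[2][2] = 8 + -1 = 7) = 0 (attained at k = 0)
  C[1][0] = min over k of (A[1][0] + B[0][0] = 4 + 9 = 13, A[1][1] + B[1][0] = 6 + 4 = 10, A[1][2] + B[2][0] = -1 + 8 = 7) = 7 (attained at k = 2)
  C[1][1] = min over k of (A[1][0] + B[0][1] = 4 + 10 = 14, A[1][1] + B[1][1] = 6 + 10 = 16, A[1][2] + B[2][1] = -1 + 10 = 9) = 9 (attained at k = 2)
  C[1][2] = min over k of (A[1][0] + B[0][2] = 4 + 3 = 7, A[1][1] + B[1][2] = 6 + 4 = 10, A[1][2] + B[2][2] = -1 + -1 = -2) = -2 (attained at k = 2)
  C[2][0] = min over k of (A[2][0] + B[0][0] = 10 + 9 = 19, A[2][1] + B[1][0] = 5 + 4 = 9, A[2][2] + B[2][0] = 4 + 8 = 12) = 9 (attained at k = 1)
  C[2][1] = min over k of (A[2][0] + B[0][1] = 10 + 10 = 20, A[2][1] + B[1][1] = 5 + 10 = 15, A[2][2] + B[2][1] = 4 + 10 = 14) = 14 (attained at k = 2)
  C[2][2] = min over k of (A[2][0] + B[0][2] = 10 + 3 = 13, A[2][1] + B[1][2] = 5 + 4 = 9, A[2][2] + B[2][2] = 4 + -1 = 3) = 3 (attained at k = 2)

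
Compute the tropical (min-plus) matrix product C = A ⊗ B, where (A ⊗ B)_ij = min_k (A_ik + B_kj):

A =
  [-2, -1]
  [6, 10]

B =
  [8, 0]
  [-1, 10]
A ⊗ B =
  [-2, -2]
  [9, 6]

Apply the min-plus product entry-by-entry:
  C[0][0] = min over k of (A[0][0] + B[0][0] = -2 + 8 = 6, A[0][1] + B[1][0] = -1 + -1 = -2) = -2 (attained at k = 1)
  C[0][1] = min over k of (A[0][0] + B[0][1] = -2 + 0 = -2, A[0][1] + B[1][1] = -1 + 10 = 9) = -2 (attained at k = 0)
  C[1][0] = min over k of (A[1][0] + B[0][0] = 6 + 8 = 14, A[1][1] + B[1][0] = 10 + -1 = 9) = 9 (attained at k = 1)
  C[1][1] = min over k of (A[1][0] + B[0][1] = 6 + 0 = 6, A[1][1] + B[1][1] = 10 + 10 = 20) = 6 (attained at k = 0)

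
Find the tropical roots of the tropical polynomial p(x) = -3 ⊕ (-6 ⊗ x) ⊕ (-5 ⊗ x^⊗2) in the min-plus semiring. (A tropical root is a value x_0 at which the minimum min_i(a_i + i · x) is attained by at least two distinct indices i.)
Roots: {-1, 3}

Each tropical root is a break point of the lower envelope of the lines y = a_i + i · x (there are 3 lines, with slopes 0, 1, ..., 2). Only the lines that attain the minimum somewhere contribute to roots; other lines are dominated. Here the surviving (envelope) indices are i = 2, i = 1, i = 0.
Intersections between consecutive envelope lines give the roots: for adjacent envelope indices i < j the intersection is x = (a_i − a_j) / (j − i). Reading off the sorted break points: {-1, 3}.
Verification: at each break x_0, at least two indices attain the minimum of min_i(a_i + i · x_0).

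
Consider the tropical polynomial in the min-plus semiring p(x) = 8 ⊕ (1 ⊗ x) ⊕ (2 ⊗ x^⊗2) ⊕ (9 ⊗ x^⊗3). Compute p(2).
p(2) = 3

A tropical monomial a ⊗ x^⊗i evaluates to a + i · x. Evaluating each term at x = 2:
  Term 0 contributes 8 + 0 · 2 = 8
  Term 1 contributes 1 + 1 · 2 = 3
  Term 2 contributes 2 + 2 · 2 = 6
  Term 3 contributes 9 + 3 · 2 = 15
p(2) = ⊕ of these = min[8, 3, 6, 15] = 3.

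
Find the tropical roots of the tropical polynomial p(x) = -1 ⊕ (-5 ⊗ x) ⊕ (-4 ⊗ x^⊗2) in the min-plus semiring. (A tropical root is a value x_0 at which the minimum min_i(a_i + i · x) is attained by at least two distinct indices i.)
Roots: {-1, 4}

Each tropical root is a break point of the lower envelope of the lines y = a_i + i · x (there are 3 lines, with slopes 0, 1, ..., 2). Only the lines that attain the minimum somewhere contribute to roots; other lines are dominated. Here the surviving (envelope) indices are i = 2, i = 1, i = 0.
Intersections between consecutive envelope lines give the roots: for adjacent envelope indices i < j the intersection is x = (a_i − a_j) / (j − i). Reading off the sorted break points: {-1, 4}.
Verification: at each break x_0, at least two indices attain the minimum of min_i(a_i + i · x_0).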